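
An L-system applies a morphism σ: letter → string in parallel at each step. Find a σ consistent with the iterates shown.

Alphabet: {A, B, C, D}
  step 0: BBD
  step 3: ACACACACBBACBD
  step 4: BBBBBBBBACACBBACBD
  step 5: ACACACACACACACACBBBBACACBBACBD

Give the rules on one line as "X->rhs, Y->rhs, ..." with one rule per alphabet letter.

  step 4 ⇒ step 5: BBBBBBBBACACBBACBD ⇒ AC·AC·AC·AC·AC·AC·AC·AC·B·B·B·B·AC·AC·B·B·AC·BD
    A ↦ B
    B ↦ AC
    C ↦ B
    D ↦ BD

A->B, B->AC, C->B, D->BD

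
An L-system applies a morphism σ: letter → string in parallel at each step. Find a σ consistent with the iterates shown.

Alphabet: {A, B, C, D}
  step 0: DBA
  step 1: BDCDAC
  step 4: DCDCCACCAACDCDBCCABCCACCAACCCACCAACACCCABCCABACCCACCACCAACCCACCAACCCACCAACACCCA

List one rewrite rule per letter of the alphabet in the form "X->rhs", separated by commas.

A->AC, B->DCD, C->CCA, D->B

  step 0 ⇒ step 1: DBA ⇒ B·DCD·AC
    A ↦ AC
    B ↦ DCD
    D ↦ B
    C ↦ CCA  (constrained at step 1)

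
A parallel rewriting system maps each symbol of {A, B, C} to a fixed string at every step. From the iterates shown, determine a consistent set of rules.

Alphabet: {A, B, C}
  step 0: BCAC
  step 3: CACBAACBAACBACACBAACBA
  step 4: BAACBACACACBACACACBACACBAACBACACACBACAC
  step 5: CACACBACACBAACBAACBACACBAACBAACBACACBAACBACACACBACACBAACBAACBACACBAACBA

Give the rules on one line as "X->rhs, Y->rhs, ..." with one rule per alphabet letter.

  step 4 ⇒ step 5: BAACBACACACBACACACBACACBAACBACACACBACAC ⇒ C·AC·AC·BA·C·AC·BA·AC·BA·AC·BA·C·AC·BA·AC·BA·AC·BA·C·AC·BA·AC·BA·C·AC·AC·BA·C·AC·BA·AC·BA·AC·BA·C·AC·BA·AC·BA
    A ↦ AC
    B ↦ C
    C ↦ BA

A->AC, B->C, C->BA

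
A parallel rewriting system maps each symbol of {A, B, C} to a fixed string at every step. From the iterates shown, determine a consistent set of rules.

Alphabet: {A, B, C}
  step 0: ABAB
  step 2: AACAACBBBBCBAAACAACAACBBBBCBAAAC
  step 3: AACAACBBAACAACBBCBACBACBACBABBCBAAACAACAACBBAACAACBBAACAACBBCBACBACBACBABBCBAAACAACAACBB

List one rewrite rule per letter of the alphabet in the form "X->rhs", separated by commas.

A->AAC, B->CBA, C->BB

  step 2 ⇒ step 3: AACAACBBBBCBAAACAACAACBBBBCBAAAC ⇒ AAC·AAC·BB·AAC·AAC·BB·CBA·CBA·CBA·CBA·BB·CBA·AAC·AAC·AAC·BB·AAC·AAC·BB·AAC·AAC·BB·CBA·CBA·CBA·CBA·BB·CBA·AAC·AAC·AAC·BB
    A ↦ AAC
    B ↦ CBA
    C ↦ BB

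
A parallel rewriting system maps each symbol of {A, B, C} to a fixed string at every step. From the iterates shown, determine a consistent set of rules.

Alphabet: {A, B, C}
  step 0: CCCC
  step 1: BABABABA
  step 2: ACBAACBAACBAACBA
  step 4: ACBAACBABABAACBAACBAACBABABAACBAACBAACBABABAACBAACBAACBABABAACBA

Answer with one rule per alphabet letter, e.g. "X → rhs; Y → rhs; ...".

A->BA, B->AC, C->BA

  step 1 ⇒ step 2: BABABABA ⇒ AC·BA·AC·BA·AC·BA·AC·BA
    A ↦ BA
    B ↦ AC
  step 0 ⇒ step 1: CCCC ⇒ BA·BA·BA·BA
    C ↦ BA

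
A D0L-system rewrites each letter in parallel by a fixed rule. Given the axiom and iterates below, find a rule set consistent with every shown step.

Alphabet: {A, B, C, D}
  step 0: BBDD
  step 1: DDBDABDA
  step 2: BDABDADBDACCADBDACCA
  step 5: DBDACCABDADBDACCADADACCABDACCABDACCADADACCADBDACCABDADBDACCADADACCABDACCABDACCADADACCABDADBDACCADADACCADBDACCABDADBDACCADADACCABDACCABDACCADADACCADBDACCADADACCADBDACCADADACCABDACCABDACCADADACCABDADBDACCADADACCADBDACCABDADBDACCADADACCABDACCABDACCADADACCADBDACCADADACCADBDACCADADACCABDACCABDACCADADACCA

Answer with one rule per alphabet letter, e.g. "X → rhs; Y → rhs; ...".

A->CCA, B->D, C->DA, D->BDA

  step 1 ⇒ step 2: DDBDABDA ⇒ BDA·BDA·D·BDA·CCA·D·BDA·CCA
    A ↦ CCA
    B ↦ D
    D ↦ BDA
    C ↦ DA  (constrained at step 2)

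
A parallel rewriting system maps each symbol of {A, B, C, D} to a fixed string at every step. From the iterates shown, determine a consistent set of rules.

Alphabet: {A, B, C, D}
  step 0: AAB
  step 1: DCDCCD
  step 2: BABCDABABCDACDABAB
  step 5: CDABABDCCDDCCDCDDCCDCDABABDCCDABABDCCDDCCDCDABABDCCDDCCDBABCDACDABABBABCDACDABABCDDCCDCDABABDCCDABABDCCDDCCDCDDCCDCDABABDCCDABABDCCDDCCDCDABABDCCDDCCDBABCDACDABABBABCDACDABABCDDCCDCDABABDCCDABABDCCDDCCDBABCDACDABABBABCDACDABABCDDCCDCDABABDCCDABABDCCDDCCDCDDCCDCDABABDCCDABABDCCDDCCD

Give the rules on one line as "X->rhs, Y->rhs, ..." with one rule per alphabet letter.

A->DC, B->CD, C->CDA, D->BAB

  step 1 ⇒ step 2: DCDCCD ⇒ BAB·CDA·BAB·CDA·CDA·BAB
    C ↦ CDA
    D ↦ BAB
  step 0 ⇒ step 1: AAB ⇒ DC·DC·CD
    A ↦ DC
  step 0 ⇒ step 1: AAB ⇒ DC·DC·CD
    B ↦ CD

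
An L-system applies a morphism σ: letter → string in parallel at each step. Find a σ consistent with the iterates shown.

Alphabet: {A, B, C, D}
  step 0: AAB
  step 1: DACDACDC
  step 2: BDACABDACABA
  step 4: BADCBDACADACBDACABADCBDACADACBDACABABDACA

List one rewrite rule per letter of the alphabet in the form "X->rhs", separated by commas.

A->DAC, B->DC, C->A, D->B

  step 1 ⇒ step 2: DACDACDC ⇒ B·DAC·A·B·DAC·A·B·A
    A ↦ DAC
    C ↦ A
    D ↦ B
  step 0 ⇒ step 1: AAB ⇒ DAC·DAC·DC
    B ↦ DC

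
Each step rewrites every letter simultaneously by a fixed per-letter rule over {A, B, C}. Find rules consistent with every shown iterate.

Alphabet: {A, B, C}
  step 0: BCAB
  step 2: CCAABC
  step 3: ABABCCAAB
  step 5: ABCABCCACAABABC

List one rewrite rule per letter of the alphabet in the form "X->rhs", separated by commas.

  step 2 ⇒ step 3: CCAABC ⇒ AB·AB·C·C·A·AB
    A ↦ C
    B ↦ A
    C ↦ AB

A->C, B->A, C->AB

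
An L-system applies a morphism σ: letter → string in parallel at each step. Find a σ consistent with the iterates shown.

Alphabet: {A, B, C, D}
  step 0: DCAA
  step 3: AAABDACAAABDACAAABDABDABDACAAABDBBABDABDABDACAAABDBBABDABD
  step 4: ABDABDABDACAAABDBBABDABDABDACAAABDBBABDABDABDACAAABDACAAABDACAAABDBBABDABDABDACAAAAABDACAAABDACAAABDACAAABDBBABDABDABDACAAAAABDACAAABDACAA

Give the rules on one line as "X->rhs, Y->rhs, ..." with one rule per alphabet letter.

  step 3 ⇒ step 4: AAABDACAAABDACAAABDABDABDACAAABDBBABDABDABDACAAABDBBABDABD ⇒ ABD·ABD·ABD·A·CAA·ABD·BB·ABD·ABD·ABD·A·CAA·ABD·BB·ABD·ABD·ABD·A·CAA·ABD·A·CAA·ABD·A·CAA·ABD·BB·ABD·ABD·ABD·A·CAA·A·A·ABD·A·CAA·ABD·A·CAA·ABD·A·CAA·ABD·BB·ABD·ABD·ABD·A·CAA·A·A·ABD·A·CAA·ABD·A·CAA
    A ↦ ABD
    B ↦ A
    C ↦ BB
    D ↦ CAA

A->ABD, B->A, C->BB, D->CAA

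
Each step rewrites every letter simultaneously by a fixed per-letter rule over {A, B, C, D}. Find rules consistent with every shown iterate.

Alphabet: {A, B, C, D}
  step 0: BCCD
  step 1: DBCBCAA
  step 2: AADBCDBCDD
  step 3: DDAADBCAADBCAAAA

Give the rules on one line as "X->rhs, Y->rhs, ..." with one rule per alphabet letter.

A->D, B->D, C->BC, D->AA

  step 2 ⇒ step 3: AADBCDBCDD ⇒ D·D·AA·D·BC·AA·D·BC·AA·AA
    A ↦ D
    B ↦ D
    C ↦ BC
    D ↦ AA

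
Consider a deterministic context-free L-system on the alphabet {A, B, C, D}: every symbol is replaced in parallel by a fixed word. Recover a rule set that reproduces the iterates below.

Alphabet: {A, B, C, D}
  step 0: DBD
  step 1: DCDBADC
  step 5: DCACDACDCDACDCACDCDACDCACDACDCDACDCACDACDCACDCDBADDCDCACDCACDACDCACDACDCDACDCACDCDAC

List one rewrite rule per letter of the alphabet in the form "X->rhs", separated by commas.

A->D, B->DBA, C->AC, D->DC

  step 0 ⇒ step 1: DBD ⇒ DC·DBA·DC
    B ↦ DBA
    D ↦ DC
    A ↦ D  (constrained at step 1)
    C ↦ AC  (constrained at step 1)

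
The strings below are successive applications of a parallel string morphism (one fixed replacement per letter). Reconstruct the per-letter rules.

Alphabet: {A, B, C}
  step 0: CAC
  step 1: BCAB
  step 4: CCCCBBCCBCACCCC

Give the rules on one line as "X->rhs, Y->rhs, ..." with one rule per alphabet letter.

A->CA, B->CC, C->B

  step 0 ⇒ step 1: CAC ⇒ B·CA·B
    A ↦ CA
    C ↦ B
    B ↦ CC  (constrained at step 1)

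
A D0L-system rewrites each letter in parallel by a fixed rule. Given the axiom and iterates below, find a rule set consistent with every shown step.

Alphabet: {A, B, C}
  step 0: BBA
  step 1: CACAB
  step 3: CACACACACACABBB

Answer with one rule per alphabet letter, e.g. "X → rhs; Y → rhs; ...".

  step 0 ⇒ step 1: BBA ⇒ CA·CA·B
    A ↦ B
    B ↦ CA
    C ↦ BB  (constrained at step 1)

A->B, B->CA, C->BB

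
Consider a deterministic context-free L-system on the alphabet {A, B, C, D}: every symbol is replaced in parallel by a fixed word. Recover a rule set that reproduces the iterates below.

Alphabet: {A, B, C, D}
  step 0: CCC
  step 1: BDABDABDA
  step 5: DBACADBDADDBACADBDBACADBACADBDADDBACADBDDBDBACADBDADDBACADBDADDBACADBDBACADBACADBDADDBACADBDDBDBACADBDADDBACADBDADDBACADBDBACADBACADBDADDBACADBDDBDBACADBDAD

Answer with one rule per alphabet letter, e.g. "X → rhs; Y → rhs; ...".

A->D, B->ACA, C->BDA, D->DB

  step 0 ⇒ step 1: CCC ⇒ BDA·BDA·BDA
    C ↦ BDA
    A ↦ D  (constrained at step 1)
    B ↦ ACA  (constrained at step 1)
    D ↦ DB  (constrained at step 1)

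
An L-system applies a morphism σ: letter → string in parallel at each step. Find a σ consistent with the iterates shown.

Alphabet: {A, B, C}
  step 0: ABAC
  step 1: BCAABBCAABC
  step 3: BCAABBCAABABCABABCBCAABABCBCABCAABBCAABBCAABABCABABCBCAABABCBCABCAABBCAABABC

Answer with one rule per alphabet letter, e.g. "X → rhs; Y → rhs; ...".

A->BCA, B->AB, C->ABC

  step 0 ⇒ step 1: ABAC ⇒ BCA·AB·BCA·ABC
    A ↦ BCA
    B ↦ AB
    C ↦ ABC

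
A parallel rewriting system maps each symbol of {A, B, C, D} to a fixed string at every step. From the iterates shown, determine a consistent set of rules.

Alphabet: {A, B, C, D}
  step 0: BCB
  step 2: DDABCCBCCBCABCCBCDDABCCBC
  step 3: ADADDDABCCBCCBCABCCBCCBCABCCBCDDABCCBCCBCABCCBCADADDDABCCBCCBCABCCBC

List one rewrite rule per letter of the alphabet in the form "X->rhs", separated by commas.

A->DD, B->ABC, C->CBC, D->AD

  step 2 ⇒ step 3: DDABCCBCCBCABCCBCDDABCCBC ⇒ AD·AD·DD·ABC·CBC·CBC·ABC·CBC·CBC·ABC·CBC·DD·ABC·CBC·CBC·ABC·CBC·AD·AD·DD·ABC·CBC·CBC·ABC·CBC
    A ↦ DD
    B ↦ ABC
    C ↦ CBC
    D ↦ AD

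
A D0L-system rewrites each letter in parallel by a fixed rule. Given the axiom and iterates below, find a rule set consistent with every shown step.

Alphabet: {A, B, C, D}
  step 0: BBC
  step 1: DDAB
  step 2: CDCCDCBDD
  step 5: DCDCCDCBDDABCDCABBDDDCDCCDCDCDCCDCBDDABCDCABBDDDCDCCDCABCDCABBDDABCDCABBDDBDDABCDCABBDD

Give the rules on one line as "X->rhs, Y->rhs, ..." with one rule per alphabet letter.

A->BD, B->D, C->AB, D->CDC

  step 1 ⇒ step 2: DDAB ⇒ CDC·CDC·BD·D
    A ↦ BD
    B ↦ D
    D ↦ CDC
  step 0 ⇒ step 1: BBC ⇒ D·D·AB
    C ↦ AB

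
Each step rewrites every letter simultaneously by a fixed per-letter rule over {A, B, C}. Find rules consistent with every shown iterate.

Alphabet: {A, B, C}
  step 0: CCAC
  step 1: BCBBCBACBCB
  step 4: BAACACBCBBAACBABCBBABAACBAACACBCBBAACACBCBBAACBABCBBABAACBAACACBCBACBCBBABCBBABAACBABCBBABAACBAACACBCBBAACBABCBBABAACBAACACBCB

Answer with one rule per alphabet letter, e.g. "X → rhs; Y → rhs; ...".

  step 0 ⇒ step 1: CCAC ⇒ BCB·BCB·AC·BCB
    A ↦ AC
    C ↦ BCB
    B ↦ BA  (constrained at step 1)

A->AC, B->BA, C->BCB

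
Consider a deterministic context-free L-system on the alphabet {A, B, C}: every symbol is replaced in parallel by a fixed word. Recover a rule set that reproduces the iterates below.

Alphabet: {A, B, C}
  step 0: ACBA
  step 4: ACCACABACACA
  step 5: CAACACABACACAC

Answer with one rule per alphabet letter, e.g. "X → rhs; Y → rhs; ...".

A->C, B->ABA, C->A

  step 4 ⇒ step 5: ACCACABACACA ⇒ C·A·A·C·A·C·ABA·C·A·C·A·C
    A ↦ C
    B ↦ ABA
    C ↦ A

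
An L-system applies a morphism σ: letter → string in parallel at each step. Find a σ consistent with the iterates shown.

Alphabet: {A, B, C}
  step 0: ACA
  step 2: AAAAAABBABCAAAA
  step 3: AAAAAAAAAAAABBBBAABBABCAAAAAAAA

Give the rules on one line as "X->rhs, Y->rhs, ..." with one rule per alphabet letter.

A->AA, B->BB, C->ABC

  step 2 ⇒ step 3: AAAAAABBABCAAAA ⇒ AA·AA·AA·AA·AA·AA·BB·BB·AA·BB·ABC·AA·AA·AA·AA
    A ↦ AA
    B ↦ BB
    C ↦ ABC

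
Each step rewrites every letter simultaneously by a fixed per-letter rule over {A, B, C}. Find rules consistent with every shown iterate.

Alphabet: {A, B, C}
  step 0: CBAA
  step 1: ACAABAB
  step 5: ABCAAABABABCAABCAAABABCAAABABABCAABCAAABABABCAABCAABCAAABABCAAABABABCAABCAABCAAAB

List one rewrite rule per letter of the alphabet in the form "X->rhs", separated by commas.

A->AB, B->CA, C->A

  step 0 ⇒ step 1: CBAA ⇒ A·CA·AB·AB
    A ↦ AB
    B ↦ CA
    C ↦ A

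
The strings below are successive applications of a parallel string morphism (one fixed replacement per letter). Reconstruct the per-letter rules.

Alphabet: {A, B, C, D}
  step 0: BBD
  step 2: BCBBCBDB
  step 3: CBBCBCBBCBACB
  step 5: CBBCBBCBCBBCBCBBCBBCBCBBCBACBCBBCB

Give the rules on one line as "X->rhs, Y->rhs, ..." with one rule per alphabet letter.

  step 2 ⇒ step 3: BCBBCBDB ⇒ CB·B·CB·CB·B·CB·A·CB
    B ↦ CB
    C ↦ B
    D ↦ A
    A ↦ DB  (constrained at step 3)

A->DB, B->CB, C->B, D->A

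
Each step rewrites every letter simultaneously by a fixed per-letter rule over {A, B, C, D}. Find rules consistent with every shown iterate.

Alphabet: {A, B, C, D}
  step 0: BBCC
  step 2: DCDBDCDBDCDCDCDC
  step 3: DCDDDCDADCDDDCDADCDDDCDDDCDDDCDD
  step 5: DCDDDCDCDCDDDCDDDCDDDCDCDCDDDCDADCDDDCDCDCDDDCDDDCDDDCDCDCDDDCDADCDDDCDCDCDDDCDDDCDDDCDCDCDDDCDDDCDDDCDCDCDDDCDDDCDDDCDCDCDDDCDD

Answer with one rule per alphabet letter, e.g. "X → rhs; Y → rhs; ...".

A->DB, B->DA, C->DD, D->DC

  step 2 ⇒ step 3: DCDBDCDBDCDCDCDC ⇒ DC·DD·DC·DA·DC·DD·DC·DA·DC·DD·DC·DD·DC·DD·DC·DD
    B ↦ DA
    C ↦ DD
    D ↦ DC
    A ↦ DB  (constrained at step 3)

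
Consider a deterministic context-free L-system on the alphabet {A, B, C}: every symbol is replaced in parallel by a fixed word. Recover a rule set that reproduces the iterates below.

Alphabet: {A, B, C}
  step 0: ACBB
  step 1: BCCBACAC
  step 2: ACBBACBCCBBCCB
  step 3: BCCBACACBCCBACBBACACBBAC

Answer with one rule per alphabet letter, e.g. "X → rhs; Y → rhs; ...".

  step 2 ⇒ step 3: ACBBACBCCBBCCB ⇒ BCC·B·AC·AC·BCC·B·AC·B·B·AC·AC·B·B·AC
    A ↦ BCC
    B ↦ AC
    C ↦ B

A->BCC, B->AC, C->B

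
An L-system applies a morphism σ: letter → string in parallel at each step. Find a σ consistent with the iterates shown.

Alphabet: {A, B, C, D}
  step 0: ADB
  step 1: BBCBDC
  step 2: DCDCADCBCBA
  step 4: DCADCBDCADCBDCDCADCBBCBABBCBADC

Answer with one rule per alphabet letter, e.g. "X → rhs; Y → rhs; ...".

A->B, B->DC, C->A, D->BCB

  step 1 ⇒ step 2: BBCBDC ⇒ DC·DC·A·DC·BCB·A
    B ↦ DC
    C ↦ A
    D ↦ BCB
  step 0 ⇒ step 1: ADB ⇒ B·BCB·DC
    A ↦ B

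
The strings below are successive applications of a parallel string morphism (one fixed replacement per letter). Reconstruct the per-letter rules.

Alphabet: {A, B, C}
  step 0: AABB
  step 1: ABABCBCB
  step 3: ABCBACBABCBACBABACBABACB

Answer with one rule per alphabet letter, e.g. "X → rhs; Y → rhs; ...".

  step 0 ⇒ step 1: AABB ⇒ AB·AB·CB·CB
    A ↦ AB
    B ↦ CB
    C ↦ A  (constrained at step 1)

A->AB, B->CB, C->A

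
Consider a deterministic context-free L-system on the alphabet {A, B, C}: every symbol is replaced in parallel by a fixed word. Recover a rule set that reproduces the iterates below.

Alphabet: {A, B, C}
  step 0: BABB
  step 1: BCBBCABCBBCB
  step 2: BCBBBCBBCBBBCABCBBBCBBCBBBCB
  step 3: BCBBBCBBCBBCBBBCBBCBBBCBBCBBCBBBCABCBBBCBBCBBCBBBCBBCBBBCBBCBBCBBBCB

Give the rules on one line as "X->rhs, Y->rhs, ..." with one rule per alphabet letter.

A->BCA, B->BCB, C->B

  step 2 ⇒ step 3: BCBBBCBBCBBBCABCBBBCBBCBBBCB ⇒ BCB·B·BCB·BCB·BCB·B·BCB·BCB·B·BCB·BCB·BCB·B·BCA·BCB·B·BCB·BCB·BCB·B·BCB·BCB·B·BCB·BCB·BCB·B·BCB
    A ↦ BCA
    B ↦ BCB
    C ↦ B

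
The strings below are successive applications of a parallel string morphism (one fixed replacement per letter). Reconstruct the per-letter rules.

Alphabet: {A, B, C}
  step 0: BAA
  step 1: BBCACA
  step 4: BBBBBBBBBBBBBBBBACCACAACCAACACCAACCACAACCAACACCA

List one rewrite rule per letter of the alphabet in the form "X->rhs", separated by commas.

A->CA, B->BB, C->AC

  step 0 ⇒ step 1: BAA ⇒ BB·CA·CA
    A ↦ CA
    B ↦ BB
    C ↦ AC  (constrained at step 1)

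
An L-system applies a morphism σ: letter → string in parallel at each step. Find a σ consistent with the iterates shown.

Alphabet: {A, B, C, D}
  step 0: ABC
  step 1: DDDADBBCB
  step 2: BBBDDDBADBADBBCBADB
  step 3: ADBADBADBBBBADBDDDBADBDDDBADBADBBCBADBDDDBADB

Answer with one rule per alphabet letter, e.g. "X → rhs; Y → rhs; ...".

A->DDD, B->ADB, C->BCB, D->B

  step 2 ⇒ step 3: BBBDDDBADBADBBCBADB ⇒ ADB·ADB·ADB·B·B·B·ADB·DDD·B·ADB·DDD·B·ADB·ADB·BCB·ADB·DDD·B·ADB
    A ↦ DDD
    B ↦ ADB
    C ↦ BCB
    D ↦ B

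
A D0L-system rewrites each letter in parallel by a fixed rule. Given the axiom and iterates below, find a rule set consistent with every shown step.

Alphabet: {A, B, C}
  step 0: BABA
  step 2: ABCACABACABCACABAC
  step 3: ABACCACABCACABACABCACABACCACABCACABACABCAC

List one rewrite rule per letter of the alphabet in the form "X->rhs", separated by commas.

  step 2 ⇒ step 3: ABCACABACABCACABAC ⇒ AB·AC·CAC·AB·CAC·AB·AC·AB·CAC·AB·AC·CAC·AB·CAC·AB·AC·AB·CAC
    A ↦ AB
    B ↦ AC
    C ↦ CAC

A->AB, B->AC, C->CAC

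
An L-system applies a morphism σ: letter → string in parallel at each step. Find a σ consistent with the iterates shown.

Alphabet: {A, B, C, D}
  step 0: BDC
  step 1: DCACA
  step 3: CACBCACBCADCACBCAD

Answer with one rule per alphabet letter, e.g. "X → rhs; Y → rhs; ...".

A->CB, B->D, C->CA, D->CA

  step 0 ⇒ step 1: BDC ⇒ D·CA·CA
    B ↦ D
    C ↦ CA
    D ↦ CA
    A ↦ CB  (constrained at step 1)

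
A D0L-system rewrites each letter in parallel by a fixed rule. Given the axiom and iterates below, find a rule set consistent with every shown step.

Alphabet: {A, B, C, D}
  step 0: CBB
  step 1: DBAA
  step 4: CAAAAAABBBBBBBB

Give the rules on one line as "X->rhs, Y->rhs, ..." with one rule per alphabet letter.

A->BB, B->A, C->DB, D->CA

  step 0 ⇒ step 1: CBB ⇒ DB·A·A
    B ↦ A
    C ↦ DB
    A ↦ BB  (constrained at step 1)
    D ↦ CA  (constrained at step 1)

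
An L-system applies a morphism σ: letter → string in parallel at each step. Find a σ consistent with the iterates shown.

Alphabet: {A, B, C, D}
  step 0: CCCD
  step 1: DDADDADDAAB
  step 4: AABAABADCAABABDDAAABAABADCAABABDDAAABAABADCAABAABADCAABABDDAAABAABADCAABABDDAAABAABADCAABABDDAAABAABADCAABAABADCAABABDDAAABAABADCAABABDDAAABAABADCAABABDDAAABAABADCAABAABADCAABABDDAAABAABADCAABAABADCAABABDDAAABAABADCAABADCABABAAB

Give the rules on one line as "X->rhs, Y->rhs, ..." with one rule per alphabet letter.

A->AAB, B->ADC, C->DDA, D->AB

  step 0 ⇒ step 1: CCCD ⇒ DDA·DDA·DDA·AB
    C ↦ DDA
    D ↦ AB
    A ↦ AAB  (constrained at step 1)
    B ↦ ADC  (constrained at step 1)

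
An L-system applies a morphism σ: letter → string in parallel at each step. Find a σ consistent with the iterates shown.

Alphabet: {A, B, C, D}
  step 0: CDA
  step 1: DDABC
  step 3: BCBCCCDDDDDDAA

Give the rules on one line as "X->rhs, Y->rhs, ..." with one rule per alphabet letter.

A->BC, B->CC, C->DD, D->A

  step 0 ⇒ step 1: CDA ⇒ DD·A·BC
    A ↦ BC
    C ↦ DD
    D ↦ A
    B ↦ CC  (constrained at step 1)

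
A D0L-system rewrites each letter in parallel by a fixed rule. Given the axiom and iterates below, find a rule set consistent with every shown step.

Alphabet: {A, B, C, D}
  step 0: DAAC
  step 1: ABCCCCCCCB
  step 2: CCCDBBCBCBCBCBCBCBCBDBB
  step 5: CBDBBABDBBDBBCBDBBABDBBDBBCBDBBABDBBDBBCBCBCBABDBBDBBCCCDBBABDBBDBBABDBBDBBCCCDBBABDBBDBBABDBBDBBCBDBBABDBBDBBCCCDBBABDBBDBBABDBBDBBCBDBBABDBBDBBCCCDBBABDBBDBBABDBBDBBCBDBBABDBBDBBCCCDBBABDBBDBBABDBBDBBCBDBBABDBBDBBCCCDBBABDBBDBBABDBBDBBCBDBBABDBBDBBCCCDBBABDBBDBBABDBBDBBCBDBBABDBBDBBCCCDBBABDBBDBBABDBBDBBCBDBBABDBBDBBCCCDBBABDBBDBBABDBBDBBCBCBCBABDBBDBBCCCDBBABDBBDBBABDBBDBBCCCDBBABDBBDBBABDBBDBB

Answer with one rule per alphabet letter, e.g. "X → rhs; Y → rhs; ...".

  step 1 ⇒ step 2: ABCCCCCCCB ⇒ CCC·DBB·CB·CB·CB·CB·CB·CB·CB·DBB
    A ↦ CCC
    B ↦ DBB
    C ↦ CB
  step 0 ⇒ step 1: DAAC ⇒ AB·CCC·CCC·CB
    D ↦ AB

A->CCC, B->DBB, C->CB, D->AB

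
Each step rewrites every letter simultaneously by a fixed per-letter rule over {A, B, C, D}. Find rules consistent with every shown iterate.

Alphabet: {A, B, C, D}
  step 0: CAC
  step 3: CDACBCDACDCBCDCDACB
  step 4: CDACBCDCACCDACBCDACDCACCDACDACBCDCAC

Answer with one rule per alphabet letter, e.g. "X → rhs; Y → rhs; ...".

  step 3 ⇒ step 4: CDACBCDACDCBCDCDACB ⇒ CD·A·CB·CD·CAC·CD·A·CB·CD·A·CD·CAC·CD·A·CD·A·CB·CD·CAC
    A ↦ CB
    B ↦ CAC
    C ↦ CD
    D ↦ A

A->CB, B->CAC, C->CD, D->A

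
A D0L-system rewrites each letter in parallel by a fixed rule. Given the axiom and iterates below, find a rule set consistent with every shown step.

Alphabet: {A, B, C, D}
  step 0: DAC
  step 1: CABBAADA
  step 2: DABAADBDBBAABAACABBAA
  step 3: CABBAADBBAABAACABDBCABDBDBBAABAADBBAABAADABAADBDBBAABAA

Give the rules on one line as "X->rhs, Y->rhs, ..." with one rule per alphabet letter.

A->BAA, B->DB, C->DA, D->CAB

  step 2 ⇒ step 3: DABAADBDBBAABAACABBAA ⇒ CAB·BAA·DB·BAA·BAA·CAB·DB·CAB·DB·DB·BAA·BAA·DB·BAA·BAA·DA·BAA·DB·DB·BAA·BAA
    A ↦ BAA
    B ↦ DB
    C ↦ DA
    D ↦ CAB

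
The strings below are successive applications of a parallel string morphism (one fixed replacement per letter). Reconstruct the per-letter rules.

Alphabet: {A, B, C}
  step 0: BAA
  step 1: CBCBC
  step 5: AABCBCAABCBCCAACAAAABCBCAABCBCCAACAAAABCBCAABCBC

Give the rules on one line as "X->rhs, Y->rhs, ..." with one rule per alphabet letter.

  step 0 ⇒ step 1: BAA ⇒ C·BC·BC
    A ↦ BC
    B ↦ C
    C ↦ AA  (constrained at step 1)

A->BC, B->C, C->AA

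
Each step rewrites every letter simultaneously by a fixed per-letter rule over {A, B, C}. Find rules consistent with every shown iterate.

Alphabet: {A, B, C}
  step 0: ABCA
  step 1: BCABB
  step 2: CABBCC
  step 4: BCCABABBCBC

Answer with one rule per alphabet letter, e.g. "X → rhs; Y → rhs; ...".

A->B, B->C, C->AB

  step 1 ⇒ step 2: BCABB ⇒ C·AB·B·C·C
    A ↦ B
    B ↦ C
    C ↦ AB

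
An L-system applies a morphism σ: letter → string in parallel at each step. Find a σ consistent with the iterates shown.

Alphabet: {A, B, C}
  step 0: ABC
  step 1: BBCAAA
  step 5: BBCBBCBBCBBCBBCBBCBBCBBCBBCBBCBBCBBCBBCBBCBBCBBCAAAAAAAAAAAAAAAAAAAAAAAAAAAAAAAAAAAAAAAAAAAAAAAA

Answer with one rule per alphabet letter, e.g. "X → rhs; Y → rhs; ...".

A->BBC, B->A, C->AA

  step 0 ⇒ step 1: ABC ⇒ BBC·A·AA
    A ↦ BBC
    B ↦ A
    C ↦ AA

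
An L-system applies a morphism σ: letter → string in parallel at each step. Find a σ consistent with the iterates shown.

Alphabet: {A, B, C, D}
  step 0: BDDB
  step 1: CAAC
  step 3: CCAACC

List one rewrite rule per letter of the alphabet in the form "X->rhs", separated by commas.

A->D, B->C, C->BB, D->A

  step 0 ⇒ step 1: BDDB ⇒ C·A·A·C
    B ↦ C
    D ↦ A
    A ↦ D  (constrained at step 1)
    C ↦ BB  (constrained at step 1)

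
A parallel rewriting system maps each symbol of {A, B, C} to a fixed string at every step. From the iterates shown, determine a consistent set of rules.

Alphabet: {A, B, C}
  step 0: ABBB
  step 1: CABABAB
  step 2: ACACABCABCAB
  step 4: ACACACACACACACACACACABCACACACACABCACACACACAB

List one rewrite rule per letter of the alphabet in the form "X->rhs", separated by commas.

A->C, B->AB, C->ACA

  step 1 ⇒ step 2: CABABAB ⇒ ACA·C·AB·C·AB·C·AB
    A ↦ C
    B ↦ AB
    C ↦ ACA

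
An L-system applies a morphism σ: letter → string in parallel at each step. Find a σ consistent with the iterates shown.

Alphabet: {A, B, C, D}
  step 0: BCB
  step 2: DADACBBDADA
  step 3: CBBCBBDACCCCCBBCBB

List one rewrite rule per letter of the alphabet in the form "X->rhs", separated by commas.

A->B, B->CC, C->DA, D->CB

  step 2 ⇒ step 3: DADACBBDADA ⇒ CB·B·CB·B·DA·CC·CC·CB·B·CB·B
    A ↦ B
    B ↦ CC
    C ↦ DA
    D ↦ CB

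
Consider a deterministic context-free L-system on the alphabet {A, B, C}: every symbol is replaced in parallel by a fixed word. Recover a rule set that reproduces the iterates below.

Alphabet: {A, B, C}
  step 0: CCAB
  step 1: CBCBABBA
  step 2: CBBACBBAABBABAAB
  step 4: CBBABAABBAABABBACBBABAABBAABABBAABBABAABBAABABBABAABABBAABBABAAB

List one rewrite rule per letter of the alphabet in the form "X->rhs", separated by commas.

  step 1 ⇒ step 2: CBCBABBA ⇒ CB·BA·CB·BA·AB·BA·BA·AB
    A ↦ AB
    B ↦ BA
    C ↦ CB

A->AB, B->BA, C->CB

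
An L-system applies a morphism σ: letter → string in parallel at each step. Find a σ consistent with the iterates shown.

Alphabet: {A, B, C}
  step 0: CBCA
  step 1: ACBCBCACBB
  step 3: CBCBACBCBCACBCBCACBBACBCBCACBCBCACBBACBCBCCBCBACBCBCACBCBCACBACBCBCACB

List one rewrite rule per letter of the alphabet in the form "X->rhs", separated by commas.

  step 0 ⇒ step 1: CBCA ⇒ ACB·CBC·ACB·B
    A ↦ B
    B ↦ CBC
    C ↦ ACB

A->B, B->CBC, C->ACB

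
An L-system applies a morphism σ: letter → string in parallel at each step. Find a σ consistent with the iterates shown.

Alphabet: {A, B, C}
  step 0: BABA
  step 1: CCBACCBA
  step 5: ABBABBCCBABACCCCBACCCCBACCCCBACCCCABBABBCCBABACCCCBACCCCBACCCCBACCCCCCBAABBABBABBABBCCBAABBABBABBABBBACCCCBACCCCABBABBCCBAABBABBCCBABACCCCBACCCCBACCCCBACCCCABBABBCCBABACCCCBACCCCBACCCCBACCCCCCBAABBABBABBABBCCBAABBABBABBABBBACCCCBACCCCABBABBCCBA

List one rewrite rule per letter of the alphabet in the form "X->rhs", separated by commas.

A->BA, B->CC, C->ABB

  step 0 ⇒ step 1: BABA ⇒ CC·BA·CC·BA
    A ↦ BA
    B ↦ CC
    C ↦ ABB  (constrained at step 1)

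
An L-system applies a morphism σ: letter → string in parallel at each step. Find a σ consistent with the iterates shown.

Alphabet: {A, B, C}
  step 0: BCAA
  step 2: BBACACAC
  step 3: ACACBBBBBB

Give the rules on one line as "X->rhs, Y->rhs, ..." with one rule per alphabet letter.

A->B, B->AC, C->B

  step 2 ⇒ step 3: BBACACAC ⇒ AC·AC·B·B·B·B·B·B
    A ↦ B
    B ↦ AC
    C ↦ B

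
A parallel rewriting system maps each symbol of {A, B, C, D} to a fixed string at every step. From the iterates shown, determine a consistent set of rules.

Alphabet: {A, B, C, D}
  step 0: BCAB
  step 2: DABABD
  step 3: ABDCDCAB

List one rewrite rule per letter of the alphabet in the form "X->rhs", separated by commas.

A->D, B->C, C->D, D->AB

  step 2 ⇒ step 3: DABABD ⇒ AB·D·C·D·C·AB
    A ↦ D
    B ↦ C
    D ↦ AB
    C ↦ D  (constrained at step 0)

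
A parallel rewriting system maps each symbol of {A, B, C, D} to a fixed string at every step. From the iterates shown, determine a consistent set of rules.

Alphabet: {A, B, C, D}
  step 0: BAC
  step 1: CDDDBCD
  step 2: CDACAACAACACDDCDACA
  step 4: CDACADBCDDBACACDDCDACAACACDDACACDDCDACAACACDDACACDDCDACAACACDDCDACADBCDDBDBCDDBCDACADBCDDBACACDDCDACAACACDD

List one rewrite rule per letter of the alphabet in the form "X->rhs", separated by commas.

  step 1 ⇒ step 2: CDDDBCD ⇒ CD·ACA·ACA·ACA·CDD·CD·ACA
    B ↦ CDD
    C ↦ CD
    D ↦ ACA
  step 0 ⇒ step 1: BAC ⇒ CDD·DB·CD
    A ↦ DB

A->DB, B->CDD, C->CD, D->ACA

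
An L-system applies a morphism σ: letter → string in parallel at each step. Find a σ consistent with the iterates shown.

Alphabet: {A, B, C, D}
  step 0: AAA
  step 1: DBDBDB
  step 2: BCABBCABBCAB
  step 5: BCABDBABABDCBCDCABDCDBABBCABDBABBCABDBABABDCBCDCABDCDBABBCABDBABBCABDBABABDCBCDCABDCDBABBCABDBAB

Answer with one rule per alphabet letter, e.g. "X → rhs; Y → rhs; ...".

A->DB, B->AB, C->DC, D->BC

  step 1 ⇒ step 2: DBDBDB ⇒ BC·AB·BC·AB·BC·AB
    B ↦ AB
    D ↦ BC
  step 0 ⇒ step 1: AAA ⇒ DB·DB·DB
    A ↦ DB
    C ↦ DC  (constrained at step 2)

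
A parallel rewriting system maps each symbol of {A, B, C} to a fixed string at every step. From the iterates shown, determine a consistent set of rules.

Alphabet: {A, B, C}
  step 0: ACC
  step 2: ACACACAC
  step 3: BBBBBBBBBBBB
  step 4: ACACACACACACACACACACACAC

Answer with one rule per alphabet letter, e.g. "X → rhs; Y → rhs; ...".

  step 3 ⇒ step 4: BBBBBBBBBBBB ⇒ AC·AC·AC·AC·AC·AC·AC·AC·AC·AC·AC·AC
    B ↦ AC
  step 2 ⇒ step 3: ACACACAC ⇒ BB·B·BB·B·BB·B·BB·B
    A ↦ BB
  step 2 ⇒ step 3: ACACACAC ⇒ BB·B·BB·B·BB·B·BB·B
    C ↦ B

A->BB, B->AC, C->B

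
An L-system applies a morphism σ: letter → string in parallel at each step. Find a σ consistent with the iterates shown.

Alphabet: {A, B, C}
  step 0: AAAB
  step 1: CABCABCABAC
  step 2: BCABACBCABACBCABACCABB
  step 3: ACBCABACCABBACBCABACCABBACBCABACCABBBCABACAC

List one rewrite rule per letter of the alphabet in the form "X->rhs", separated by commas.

A->CAB, B->AC, C->B

  step 2 ⇒ step 3: BCABACBCABACBCABACCABB ⇒ AC·B·CAB·AC·CAB·B·AC·B·CAB·AC·CAB·B·AC·B·CAB·AC·CAB·B·B·CAB·AC·AC
    A ↦ CAB
    B ↦ AC
    C ↦ B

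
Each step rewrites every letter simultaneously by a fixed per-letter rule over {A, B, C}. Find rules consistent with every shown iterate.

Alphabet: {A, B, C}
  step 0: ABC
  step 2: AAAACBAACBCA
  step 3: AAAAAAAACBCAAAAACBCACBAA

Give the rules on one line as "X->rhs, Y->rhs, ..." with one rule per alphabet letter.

A->AA, B->CA, C->CB

  step 2 ⇒ step 3: AAAACBAACBCA ⇒ AA·AA·AA·AA·CB·CA·AA·AA·CB·CA·CB·AA
    A ↦ AA
    B ↦ CA
    C ↦ CB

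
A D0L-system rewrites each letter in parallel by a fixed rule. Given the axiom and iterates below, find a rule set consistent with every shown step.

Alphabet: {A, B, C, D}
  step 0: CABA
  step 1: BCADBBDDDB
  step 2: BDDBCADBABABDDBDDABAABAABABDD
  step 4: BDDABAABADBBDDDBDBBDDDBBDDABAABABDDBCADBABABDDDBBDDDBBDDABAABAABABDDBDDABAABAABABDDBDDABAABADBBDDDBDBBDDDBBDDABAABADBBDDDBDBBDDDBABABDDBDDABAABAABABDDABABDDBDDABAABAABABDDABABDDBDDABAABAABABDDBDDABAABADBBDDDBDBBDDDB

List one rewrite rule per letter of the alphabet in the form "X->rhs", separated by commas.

  step 1 ⇒ step 2: BCADBBDDDB ⇒ BDD·BCA·DB·ABA·BDD·BDD·ABA·ABA·ABA·BDD
    A ↦ DB
    B ↦ BDD
    C ↦ BCA
    D ↦ ABA

A->DB, B->BDD, C->BCA, D->ABA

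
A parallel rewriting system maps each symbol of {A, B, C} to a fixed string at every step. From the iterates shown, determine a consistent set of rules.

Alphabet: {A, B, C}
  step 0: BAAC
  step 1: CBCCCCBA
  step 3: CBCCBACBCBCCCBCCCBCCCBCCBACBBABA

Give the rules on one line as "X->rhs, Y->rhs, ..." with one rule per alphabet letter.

  step 0 ⇒ step 1: BAAC ⇒ CB·CC·CC·BA
    A ↦ CC
    B ↦ CB
    C ↦ BA

A->CC, B->CB, C->BA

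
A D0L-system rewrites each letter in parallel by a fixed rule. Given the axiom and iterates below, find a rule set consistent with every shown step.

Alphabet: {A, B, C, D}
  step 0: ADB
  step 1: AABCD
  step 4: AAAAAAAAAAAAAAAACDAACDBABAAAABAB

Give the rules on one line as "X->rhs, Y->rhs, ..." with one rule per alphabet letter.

  step 0 ⇒ step 1: ADB ⇒ AA·B·CD
    A ↦ AA
    B ↦ CD
    D ↦ B
    C ↦ BA  (constrained at step 1)

A->AA, B->CD, C->BA, D->B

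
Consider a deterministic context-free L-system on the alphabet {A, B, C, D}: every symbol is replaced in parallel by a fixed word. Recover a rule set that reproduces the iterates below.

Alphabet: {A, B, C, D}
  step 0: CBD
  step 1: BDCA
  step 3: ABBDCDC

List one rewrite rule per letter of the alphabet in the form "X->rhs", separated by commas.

  step 0 ⇒ step 1: CBD ⇒ B·DC·A
    B ↦ DC
    C ↦ B
    D ↦ A
    A ↦ B  (constrained at step 1)

A->B, B->DC, C->B, D->A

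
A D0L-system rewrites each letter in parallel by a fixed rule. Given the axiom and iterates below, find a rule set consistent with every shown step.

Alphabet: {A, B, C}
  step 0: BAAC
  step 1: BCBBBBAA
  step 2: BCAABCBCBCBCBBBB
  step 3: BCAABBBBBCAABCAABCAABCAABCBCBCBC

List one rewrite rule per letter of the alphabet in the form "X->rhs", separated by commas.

  step 2 ⇒ step 3: BCAABCBCBCBCBBBB ⇒ BC·AA·BB·BB·BC·AA·BC·AA·BC·AA·BC·AA·BC·BC·BC·BC
    A ↦ BB
    B ↦ BC
    C ↦ AA

A->BB, B->BC, C->AA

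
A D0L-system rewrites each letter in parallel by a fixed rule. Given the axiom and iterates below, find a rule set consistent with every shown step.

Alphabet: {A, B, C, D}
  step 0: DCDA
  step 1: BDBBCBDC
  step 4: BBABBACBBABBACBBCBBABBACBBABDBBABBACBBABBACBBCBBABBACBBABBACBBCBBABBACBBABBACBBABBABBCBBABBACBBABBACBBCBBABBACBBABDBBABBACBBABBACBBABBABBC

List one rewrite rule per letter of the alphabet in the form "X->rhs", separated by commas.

  step 0 ⇒ step 1: DCDA ⇒ BD·BBC·BD·C
    A ↦ C
    C ↦ BBC
    D ↦ BD
    B ↦ BBA  (constrained at step 1)

A->C, B->BBA, C->BBC, D->BD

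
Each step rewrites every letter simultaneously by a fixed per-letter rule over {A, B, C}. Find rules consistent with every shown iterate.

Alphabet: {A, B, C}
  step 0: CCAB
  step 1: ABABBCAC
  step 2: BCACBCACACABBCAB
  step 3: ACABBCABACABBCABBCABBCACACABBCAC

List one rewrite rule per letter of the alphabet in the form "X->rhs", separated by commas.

  step 2 ⇒ step 3: BCACBCACACABBCAB ⇒ AC·AB·BC·AB·AC·AB·BC·AB·BC·AB·BC·AC·AC·AB·BC·AC
    A ↦ BC
    B ↦ AC
    C ↦ AB

A->BC, B->AC, C->AB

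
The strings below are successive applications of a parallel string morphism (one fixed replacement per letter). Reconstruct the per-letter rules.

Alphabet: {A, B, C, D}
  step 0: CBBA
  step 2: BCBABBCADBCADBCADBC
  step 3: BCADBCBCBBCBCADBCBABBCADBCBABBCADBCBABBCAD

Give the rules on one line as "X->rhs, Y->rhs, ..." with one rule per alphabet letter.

A->BCB, B->BC, C->AD, D->AB

  step 2 ⇒ step 3: BCBABBCADBCADBCADBC ⇒ BC·AD·BC·BCB·BC·BC·AD·BCB·AB·BC·AD·BCB·AB·BC·AD·BCB·AB·BC·AD
    A ↦ BCB
    B ↦ BC
    C ↦ AD
    D ↦ AB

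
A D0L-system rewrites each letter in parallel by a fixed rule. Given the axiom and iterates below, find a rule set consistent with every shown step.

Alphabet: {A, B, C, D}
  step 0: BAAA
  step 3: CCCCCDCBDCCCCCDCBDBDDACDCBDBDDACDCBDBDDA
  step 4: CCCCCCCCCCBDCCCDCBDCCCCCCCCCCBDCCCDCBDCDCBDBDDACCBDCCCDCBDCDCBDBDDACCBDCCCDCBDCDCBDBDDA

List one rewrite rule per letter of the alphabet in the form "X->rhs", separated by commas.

A->DA, B->CDC, C->CC, D->BD

  step 3 ⇒ step 4: CCCCCDCBDCCCCCDCBDBDDACDCBDBDDACDCBDBDDA ⇒ CC·CC·CC·CC·CC·BD·CC·CDC·BD·CC·CC·CC·CC·CC·BD·CC·CDC·BD·CDC·BD·BD·DA·CC·BD·CC·CDC·BD·CDC·BD·BD·DA·CC·BD·CC·CDC·BD·CDC·BD·BD·DA
    A ↦ DA
    B ↦ CDC
    C ↦ CC
    D ↦ BD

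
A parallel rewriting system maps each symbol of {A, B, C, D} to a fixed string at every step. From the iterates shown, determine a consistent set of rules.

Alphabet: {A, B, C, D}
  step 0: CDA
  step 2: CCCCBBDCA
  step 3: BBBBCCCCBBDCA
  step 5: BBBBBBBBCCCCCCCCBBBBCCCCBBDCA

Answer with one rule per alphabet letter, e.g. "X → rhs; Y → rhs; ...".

  step 2 ⇒ step 3: CCCCBBDCA ⇒ B·B·B·B·CC·CC·B·B·DCA
    A ↦ DCA
    B ↦ CC
    C ↦ B
    D ↦ B

A->DCA, B->CC, C->B, D->B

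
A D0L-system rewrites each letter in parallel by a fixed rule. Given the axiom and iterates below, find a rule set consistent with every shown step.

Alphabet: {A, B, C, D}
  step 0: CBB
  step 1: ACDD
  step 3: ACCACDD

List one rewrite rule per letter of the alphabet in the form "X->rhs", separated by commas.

  step 0 ⇒ step 1: CBB ⇒ AC·D·D
    B ↦ D
    C ↦ AC
    A ↦ C  (constrained at step 1)
    D ↦ B  (constrained at step 1)

A->C, B->D, C->AC, D->B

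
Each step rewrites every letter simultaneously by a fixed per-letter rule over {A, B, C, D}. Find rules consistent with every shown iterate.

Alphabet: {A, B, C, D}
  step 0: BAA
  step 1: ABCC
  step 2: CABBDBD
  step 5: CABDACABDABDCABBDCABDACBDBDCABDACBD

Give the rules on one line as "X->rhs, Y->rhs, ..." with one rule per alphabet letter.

  step 1 ⇒ step 2: ABCC ⇒ C·AB·BD·BD
    A ↦ C
    B ↦ AB
    C ↦ BD
    D ↦ DA  (constrained at step 2)

A->C, B->AB, C->BD, D->DA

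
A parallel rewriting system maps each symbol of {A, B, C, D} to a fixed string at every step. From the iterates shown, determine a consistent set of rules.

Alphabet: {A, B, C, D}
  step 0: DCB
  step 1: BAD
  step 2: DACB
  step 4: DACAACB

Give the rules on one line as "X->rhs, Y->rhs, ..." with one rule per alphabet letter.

A->AC, B->D, C->A, D->B

  step 1 ⇒ step 2: BAD ⇒ D·AC·B
    A ↦ AC
    B ↦ D
    D ↦ B
  step 0 ⇒ step 1: DCB ⇒ B·A·D
    C ↦ A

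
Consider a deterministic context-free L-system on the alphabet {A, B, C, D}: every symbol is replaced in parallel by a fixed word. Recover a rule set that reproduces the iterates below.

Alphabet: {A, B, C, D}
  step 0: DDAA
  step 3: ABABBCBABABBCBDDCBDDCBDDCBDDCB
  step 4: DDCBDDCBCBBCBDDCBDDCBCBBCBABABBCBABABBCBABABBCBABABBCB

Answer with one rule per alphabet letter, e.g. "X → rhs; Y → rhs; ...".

  step 3 ⇒ step 4: ABABBCBABABBCBDDCBDDCBDDCBDDCB ⇒ DD·CB·DD·CB·CB·B·CB·DD·CB·DD·CB·CB·B·CB·AB·AB·B·CB·AB·AB·B·CB·AB·AB·B·CB·AB·AB·B·CB
    A ↦ DD
    B ↦ CB
    C ↦ B
    D ↦ AB

A->DD, B->CB, C->B, D->AB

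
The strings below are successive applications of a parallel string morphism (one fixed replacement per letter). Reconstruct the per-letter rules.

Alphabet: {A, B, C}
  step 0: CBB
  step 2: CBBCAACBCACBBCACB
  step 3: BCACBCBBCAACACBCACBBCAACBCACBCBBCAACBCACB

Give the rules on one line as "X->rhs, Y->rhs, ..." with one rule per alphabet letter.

A->AC, B->CB, C->BCA

  step 2 ⇒ step 3: CBBCAACBCACBBCACB ⇒ BCA·CB·CB·BCA·AC·AC·BCA·CB·BCA·AC·BCA·CB·CB·BCA·AC·BCA·CB
    A ↦ AC
    B ↦ CB
    C ↦ BCA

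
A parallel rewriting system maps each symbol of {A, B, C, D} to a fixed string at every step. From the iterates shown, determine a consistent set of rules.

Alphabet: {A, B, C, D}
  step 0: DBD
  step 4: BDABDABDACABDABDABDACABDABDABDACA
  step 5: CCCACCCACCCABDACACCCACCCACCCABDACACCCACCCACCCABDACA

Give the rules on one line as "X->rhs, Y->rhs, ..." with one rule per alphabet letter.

  step 4 ⇒ step 5: BDABDABDACABDABDABDACABDABDABDACA ⇒ C·C·CA·C·C·CA·C·C·CA·BDA·CA·C·C·CA·C·C·CA·C·C·CA·BDA·CA·C·C·CA·C·C·CA·C·C·CA·BDA·CA
    A ↦ CA
    B ↦ C
    C ↦ BDA
    D ↦ C

A->CA, B->C, C->BDA, D->C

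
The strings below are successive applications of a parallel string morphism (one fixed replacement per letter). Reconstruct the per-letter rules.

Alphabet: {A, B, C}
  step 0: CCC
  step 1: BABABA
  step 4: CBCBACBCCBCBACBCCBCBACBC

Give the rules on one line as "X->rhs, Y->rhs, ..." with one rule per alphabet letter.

A->BC, B->C, C->BA

  step 0 ⇒ step 1: CCC ⇒ BA·BA·BA
    C ↦ BA
    A ↦ BC  (constrained at step 1)
    B ↦ C  (constrained at step 1)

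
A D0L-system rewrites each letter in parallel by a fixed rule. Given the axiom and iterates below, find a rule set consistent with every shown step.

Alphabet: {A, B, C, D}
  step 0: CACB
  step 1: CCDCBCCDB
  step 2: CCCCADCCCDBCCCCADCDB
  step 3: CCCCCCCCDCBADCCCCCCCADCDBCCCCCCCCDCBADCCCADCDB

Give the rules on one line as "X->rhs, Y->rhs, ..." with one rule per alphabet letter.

A->DCB, B->DB, C->CC, D->ADC

  step 2 ⇒ step 3: CCCCADCCCDBCCCCADCDB ⇒ CC·CC·CC·CC·DCB·ADC·CC·CC·CC·ADC·DB·CC·CC·CC·CC·DCB·ADC·CC·ADC·DB
    A ↦ DCB
    B ↦ DB
    C ↦ CC
    D ↦ ADC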